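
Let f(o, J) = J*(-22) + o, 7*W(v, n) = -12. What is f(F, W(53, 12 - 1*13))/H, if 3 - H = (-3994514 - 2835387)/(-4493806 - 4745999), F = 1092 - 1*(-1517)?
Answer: 171185867235/146226598 ≈ 1170.7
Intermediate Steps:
F = 2609 (F = 1092 + 1517 = 2609)
W(v, n) = -12/7 (W(v, n) = (⅐)*(-12) = -12/7)
H = 20889514/9239805 (H = 3 - (-3994514 - 2835387)/(-4493806 - 4745999) = 3 - (-6829901)/(-9239805) = 3 - (-6829901)*(-1)/9239805 = 3 - 1*6829901/9239805 = 3 - 6829901/9239805 = 20889514/9239805 ≈ 2.2608)
f(o, J) = o - 22*J (f(o, J) = -22*J + o = o - 22*J)
f(F, W(53, 12 - 1*13))/H = (2609 - 22*(-12/7))/(20889514/9239805) = (2609 + 264/7)*(9239805/20889514) = (18527/7)*(9239805/20889514) = 171185867235/146226598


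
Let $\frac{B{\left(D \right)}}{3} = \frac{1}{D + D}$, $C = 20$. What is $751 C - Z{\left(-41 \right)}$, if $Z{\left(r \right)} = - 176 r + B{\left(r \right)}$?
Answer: $\frac{639931}{82} \approx 7804.0$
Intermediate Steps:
$B{\left(D \right)} = \frac{3}{2 D}$ ($B{\left(D \right)} = \frac{3}{D + D} = \frac{3}{2 D}$)
$Z{\left(r \right)} = - 176 r + \frac{3}{2 r}$
$751 C - Z{\left(-41 \right)} = 751 \cdot 20 - \left(\left(-176\right) \left(-41\right) + \frac{3}{2 \left(-41\right)}\right) = 15020 - \left(7216 + \frac{3}{2} \left(- \frac{1}{41}\right)\right) = 15020 - \left(7216 - \frac{3}{82}\right) = 15020 - \frac{591709}{82} = \frac{639931}{82}$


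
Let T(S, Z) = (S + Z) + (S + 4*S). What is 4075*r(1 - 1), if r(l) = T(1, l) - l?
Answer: 24450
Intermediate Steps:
T(S, Z) = Z + 6*S (T(S, Z) = (S + Z) + 5*S = Z + 6*S)
r(l) = 6 (r(l) = (l + 6*1) - l = (l + 6) - l = (6 + l) - l = 6)
4075*r(1 - 1) = 4075*6 = 24450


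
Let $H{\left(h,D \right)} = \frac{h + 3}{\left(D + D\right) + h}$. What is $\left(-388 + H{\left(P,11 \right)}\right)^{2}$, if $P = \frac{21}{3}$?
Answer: $\frac{126382564}{841} \approx 1.5028 \cdot 10^{5}$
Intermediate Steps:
$P = 7$ ($P = 21 \cdot \frac{1}{3} = 7$)
$H{\left(h,D \right)} = \frac{3 + h}{h + 2 D}$ ($H{\left(h,D \right)} = \frac{3 + h}{2 D + h} = \frac{3 + h}{h + 2 D}$)
$\left(-388 + H{\left(P,11 \right)}\right)^{2} = \left(-388 + \frac{3 + 7}{7 + 2 \cdot 11}\right)^{2} = \left(-388 + \frac{1}{7 + 22} \cdot 10\right)^{2} = \left(-388 + \frac{1}{29} \cdot 10\right)^{2} = \left(-388 + \frac{10}{29}\right)^{2} = \left(- \frac{11242}{29}\right)^{2} = \frac{126382564}{841}$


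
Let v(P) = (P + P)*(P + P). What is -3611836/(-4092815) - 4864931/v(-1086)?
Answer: -2872122846541/19308198558960 ≈ -0.14875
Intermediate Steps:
v(P) = 4*P² (v(P) = (2*P)*(2*P) = 4*P²)
-3611836/(-4092815) - 4864931/v(-1086) = -3611836/(-4092815) - 4864931/(4*(-1086)²) = -3611836*(-1/4092815) - 4864931/(4*1179396) = 3611836/4092815 - 4864931/4717584 = -2872122846541/19308198558960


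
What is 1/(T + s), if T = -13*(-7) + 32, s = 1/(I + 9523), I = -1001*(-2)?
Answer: 11525/1417576 ≈ 0.0081301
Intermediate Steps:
I = 2002
s = 1/11525 (s = 1/(2002 + 9523) = 1/11525 ≈ 8.6768e-5)
T = 123 (T = 91 + 32 = 123)
1/(T + s) = 1/(123 + 1/11525) = 1/(1417576/11525) = 11525/1417576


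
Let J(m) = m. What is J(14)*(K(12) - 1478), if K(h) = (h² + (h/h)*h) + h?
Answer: -18340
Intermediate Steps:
K(h) = h² + 2*h (K(h) = (h² + 1*h) + h = (h² + h) + h = (h + h²) + h = h² + 2*h)
J(14)*(K(12) - 1478) = 14*(12*(2 + 12) - 1478) = 14*(12*14 - 1478) = 14*(168 - 1478) = 14*(-1310) = -18340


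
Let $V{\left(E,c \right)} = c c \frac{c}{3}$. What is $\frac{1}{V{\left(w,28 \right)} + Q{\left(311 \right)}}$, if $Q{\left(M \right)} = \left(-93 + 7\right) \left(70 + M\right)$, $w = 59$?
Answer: $- \frac{3}{76346} \approx -3.9295 \cdot 10^{-5}$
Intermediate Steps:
$V{\left(E,c \right)} = \frac{c^{3}}{3}$ ($V{\left(E,c \right)} = c^{2} c \frac{1}{3} = c^{2} \frac{c}{3} = \frac{c^{3}}{3}$)
$Q{\left(M \right)} = -6020 - 86 M$ ($Q{\left(M \right)} = - 86 \left(70 + M\right) = -6020 - 86 M$)
$\frac{1}{V{\left(w,28 \right)} + Q{\left(311 \right)}} = \frac{1}{\frac{28^{3}}{3} - 32766} = \frac{1}{\frac{1}{3} \cdot 21952 - 32766} = \frac{1}{\frac{21952}{3} - 32766} = \frac{1}{- \frac{76346}{3}} = - \frac{3}{76346}$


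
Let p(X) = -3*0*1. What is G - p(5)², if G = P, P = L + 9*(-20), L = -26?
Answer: -206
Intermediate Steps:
P = -206 (P = -26 + 9*(-20) = -26 - 180 = -206)
G = -206
p(X) = 0 (p(X) = 0*1 = 0)
G - p(5)² = -206 - 1*0² = -206 - 1*0 = -206 + 0 = -206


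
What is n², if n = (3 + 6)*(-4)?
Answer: 1296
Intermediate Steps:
n = -36 (n = 9*(-4) = -36)
n² = (-36)² = 1296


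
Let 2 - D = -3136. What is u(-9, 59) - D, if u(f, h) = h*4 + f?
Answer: -2911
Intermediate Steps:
u(f, h) = f + 4*h (u(f, h) = 4*h + f = f + 4*h)
D = 3138 (D = 2 - 1*(-3136) = 2 + 3136 = 3138)
u(-9, 59) - D = (-9 + 4*59) - 1*3138 = (-9 + 236) - 3138 = 227 - 3138 = -2911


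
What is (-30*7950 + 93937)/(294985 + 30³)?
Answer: -144563/321985 ≈ -0.44897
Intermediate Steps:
(-30*7950 + 93937)/(294985 + 30³) = (-238500 + 93937)/(294985 + 27000) = -144563/321985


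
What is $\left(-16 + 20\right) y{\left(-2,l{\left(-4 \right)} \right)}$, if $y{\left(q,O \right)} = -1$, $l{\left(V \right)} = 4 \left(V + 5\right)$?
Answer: $-4$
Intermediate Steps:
$l{\left(V \right)} = 20 + 4 V$ ($l{\left(V \right)} = 4 \left(5 + V\right) = 20 + 4 V$)
$\left(-16 + 20\right) y{\left(-2,l{\left(-4 \right)} \right)} = \left(-16 + 20\right) \left(-1\right) = 4 \left(-1\right) = -4$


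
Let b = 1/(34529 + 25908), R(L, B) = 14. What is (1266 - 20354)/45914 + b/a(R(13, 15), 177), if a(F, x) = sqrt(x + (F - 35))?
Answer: -9544/22957 + sqrt(39)/4714086 ≈ -0.41573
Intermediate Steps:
a(F, x) = sqrt(-35 + F + x) (a(F, x) = sqrt(x + (-35 + F)) = sqrt(-35 + F + x))
b = 1/60437 ≈ 1.6546e-5
(1266 - 20354)/45914 + b/a(R(13, 15), 177) = (1266 - 20354)/45914 + 1/(60437*(sqrt(-35 + 14 + 177))) = -19088*1/45914 + 1/(60437*(sqrt(156))) = -9544/22957 + 1/(60437*((2*sqrt(39)))) = -9544/22957 + (sqrt(39)/78)/60437 = -9544/22957 + sqrt(39)/4714086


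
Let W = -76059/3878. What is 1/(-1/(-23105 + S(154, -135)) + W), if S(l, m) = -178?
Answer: -90291474/1770877819 ≈ -0.050987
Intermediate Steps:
W = -76059/3878 (W = -76059*1/3878 = -76059/3878 ≈ -19.613)
1/(-1/(-23105 + S(154, -135)) + W) = 1/(-1/(-23105 - 178) - 76059/3878) = 1/(-1/(-23283) - 76059/3878) = 1/(-1*(-1/23283) - 76059/3878) = 1/(1/23283 - 76059/3878) = 1/(-1770877819/90291474) = -90291474/1770877819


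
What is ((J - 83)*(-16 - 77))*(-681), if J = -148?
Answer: -14629923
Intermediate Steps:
((J - 83)*(-16 - 77))*(-681) = ((-148 - 83)*(-16 - 77))*(-681) = -231*(-93)*(-681) = 21483*(-681) = -14629923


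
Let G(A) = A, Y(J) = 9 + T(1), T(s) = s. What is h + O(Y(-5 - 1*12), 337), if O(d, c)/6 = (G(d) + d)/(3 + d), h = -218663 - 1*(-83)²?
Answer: -2932056/13 ≈ -2.2554e+5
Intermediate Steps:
Y(J) = 10 (Y(J) = 9 + 1 = 10)
h = -225552 (h = -218663 - 1*6889 = -218663 - 6889 = -225552)
O(d, c) = 12*d/(3 + d) (O(d, c) = 6*((d + d)/(3 + d)) = 6*((2*d)/(3 + d)) = 6*(2*d/(3 + d)) = 12*d/(3 + d))
h + O(Y(-5 - 1*12), 337) = -225552 + 12*10/(3 + 10) = -225552 + 12*10/13 = -225552 + 12*10*(1/13) = -225552 + 120/13 = -2932056/13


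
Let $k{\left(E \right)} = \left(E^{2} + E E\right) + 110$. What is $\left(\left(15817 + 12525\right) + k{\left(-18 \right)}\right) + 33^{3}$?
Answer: $65037$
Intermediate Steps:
$k{\left(E \right)} = 110 + 2 E^{2}$ ($k{\left(E \right)} = \left(E^{2} + E^{2}\right) + 110 = 2 E^{2} + 110 = 110 + 2 E^{2}$)
$\left(\left(15817 + 12525\right) + k{\left(-18 \right)}\right) + 33^{3} = \left(\left(15817 + 12525\right) + \left(110 + 2 \left(-18\right)^{2}\right)\right) + 33^{3} = \left(28342 + \left(110 + 2 \cdot 324\right)\right) + 35937 = \left(28342 + \left(110 + 648\right)\right) + 35937 = \left(28342 + 758\right) + 35937 = 29100 + 35937 = 65037$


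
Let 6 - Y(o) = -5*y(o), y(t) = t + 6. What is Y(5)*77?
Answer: 4697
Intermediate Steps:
y(t) = 6 + t
Y(o) = 36 + 5*o (Y(o) = 6 - (-5)*(6 + o) = 6 - (-30 - 5*o) = 6 + (30 + 5*o) = 36 + 5*o)
Y(5)*77 = (36 + 5*5)*77 = (36 + 25)*77 = 61*77 = 4697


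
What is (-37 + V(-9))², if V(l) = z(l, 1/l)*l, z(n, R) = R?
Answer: 1296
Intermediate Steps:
V(l) = 1 (V(l) = (1/l)*l = l/l = 1)
(-37 + V(-9))² = (-37 + 1)² = (-36)² = 1296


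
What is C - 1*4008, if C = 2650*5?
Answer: 9242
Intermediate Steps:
C = 13250
C - 1*4008 = 13250 - 1*4008 = 13250 - 4008 = 9242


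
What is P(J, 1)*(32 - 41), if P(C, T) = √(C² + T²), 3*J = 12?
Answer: -9*√17 ≈ -37.108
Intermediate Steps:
J = 4 (J = (⅓)*12 = 4)
P(J, 1)*(32 - 41) = √(4² + 1²)*(32 - 41) = √(16 + 1)*(-9) = √17*(-9) = -9*√17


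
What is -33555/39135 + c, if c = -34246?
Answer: -89350051/2609 ≈ -34247.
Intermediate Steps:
-33555/39135 + c = -33555/39135 - 34246 = -33555*1/39135 - 34246 = -2237/2609 - 34246 = -89350051/2609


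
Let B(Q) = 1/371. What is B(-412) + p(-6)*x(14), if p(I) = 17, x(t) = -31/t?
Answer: -27929/742 ≈ -37.640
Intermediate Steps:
B(Q) = 1/371
B(-412) + p(-6)*x(14) = 1/371 + 17*(-31/14) = 1/371 - 527/14 = -27929/742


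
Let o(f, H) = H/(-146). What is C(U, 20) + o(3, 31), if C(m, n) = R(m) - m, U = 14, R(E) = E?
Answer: -31/146 ≈ -0.21233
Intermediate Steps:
o(f, H) = -H/146 (o(f, H) = H*(-1/146) = -H/146)
C(m, n) = 0 (C(m, n) = m - m = 0)
C(U, 20) + o(3, 31) = 0 - 1/146*31 = 0 - 31/146 = -31/146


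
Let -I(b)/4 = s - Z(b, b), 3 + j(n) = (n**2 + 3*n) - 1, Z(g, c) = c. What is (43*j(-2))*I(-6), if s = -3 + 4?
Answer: 7224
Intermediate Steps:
s = 1
j(n) = -4 + n**2 + 3*n (j(n) = -3 + ((n**2 + 3*n) - 1) = -3 + (-1 + n**2 + 3*n) = -4 + n**2 + 3*n)
I(b) = -4 + 4*b (I(b) = -4*(1 - b) = -4 + 4*b)
(43*j(-2))*I(-6) = (43*(-4 + (-2)**2 + 3*(-2)))*(-4 + 4*(-6)) = (43*(-4 + 4 - 6))*(-4 - 24) = (43*(-6))*(-28) = -258*(-28) = 7224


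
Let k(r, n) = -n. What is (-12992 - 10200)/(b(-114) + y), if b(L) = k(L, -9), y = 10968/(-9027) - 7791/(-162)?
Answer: -1256125104/3026441 ≈ -415.05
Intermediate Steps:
y = 2538983/54162 (y = 10968*(-1/9027) - 7791*(-1/162) = -3656/3009 + 2597/54 = 2538983/54162 ≈ 46.878)
b(L) = 9 (b(L) = -1*(-9) = 9)
(-12992 - 10200)/(b(-114) + y) = (-12992 - 10200)/(9 + 2538983/54162) = -23192/3026441/54162 = -23192*54162/3026441 = -1256125104/3026441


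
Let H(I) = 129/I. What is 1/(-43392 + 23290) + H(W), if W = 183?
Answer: 864325/1226222 ≈ 0.70487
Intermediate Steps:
1/(-43392 + 23290) + H(W) = 1/(-43392 + 23290) + 129/183 = 1/(-20102) + 129*(1/183) = -1/20102 + 43/61 = 864325/1226222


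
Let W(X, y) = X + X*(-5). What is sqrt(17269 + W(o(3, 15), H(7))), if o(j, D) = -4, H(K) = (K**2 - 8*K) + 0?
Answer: sqrt(17285) ≈ 131.47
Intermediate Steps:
H(K) = K**2 - 8*K
W(X, y) = -4*X (W(X, y) = X - 5*X = -4*X)
sqrt(17269 + W(o(3, 15), H(7))) = sqrt(17269 - 4*(-4)) = sqrt(17269 + 16) = sqrt(17285)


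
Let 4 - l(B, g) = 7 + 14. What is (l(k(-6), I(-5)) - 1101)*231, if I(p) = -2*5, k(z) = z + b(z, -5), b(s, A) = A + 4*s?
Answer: -258258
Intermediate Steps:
k(z) = -5 + 5*z (k(z) = z + (-5 + 4*z) = -5 + 5*z)
I(p) = -10
l(B, g) = -17 (l(B, g) = 4 - (7 + 14) = 4 - 1*21 = 4 - 21 = -17)
(l(k(-6), I(-5)) - 1101)*231 = (-17 - 1101)*231 = -1118*231 = -258258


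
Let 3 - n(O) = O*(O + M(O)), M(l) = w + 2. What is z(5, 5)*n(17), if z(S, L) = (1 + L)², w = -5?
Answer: -8460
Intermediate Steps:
M(l) = -3 (M(l) = -5 + 2 = -3)
n(O) = 3 - O*(-3 + O) (n(O) = 3 - O*(O - 3) = 3 - O*(-3 + O))
z(5, 5)*n(17) = (1 + 5)²*(3 - 1*17² + 3*17) = 6²*(3 - 1*289 + 51) = 36*(3 - 289 + 51) = 36*(-235) = -8460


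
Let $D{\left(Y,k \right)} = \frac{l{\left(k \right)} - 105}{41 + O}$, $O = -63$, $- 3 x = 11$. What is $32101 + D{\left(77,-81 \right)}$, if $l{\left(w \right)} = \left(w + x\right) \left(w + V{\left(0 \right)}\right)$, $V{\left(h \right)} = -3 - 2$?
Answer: $\frac{2097137}{66} \approx 31775.0$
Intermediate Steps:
$x = - \frac{11}{3}$ ($x = \left(- \frac{1}{3}\right) 11 = - \frac{11}{3} \approx -3.6667$)
$V{\left(h \right)} = -5$ ($V{\left(h \right)} = -3 - 2 = -5$)
$l{\left(w \right)} = \left(-5 + w\right) \left(- \frac{11}{3} + w\right)$ ($l{\left(w \right)} = \left(w - \frac{11}{3}\right) \left(w - 5\right) = \left(- \frac{11}{3} + w\right) \left(-5 + w\right) = \left(-5 + w\right) \left(- \frac{11}{3} + w\right)$)
$D{\left(Y,k \right)} = \frac{130}{33} - \frac{k^{2}}{22} + \frac{13 k}{33}$ ($D{\left(Y,k \right)} = \frac{\left(\frac{55}{3} + k^{2} - \frac{26 k}{3}\right) - 105}{41 - 63} = \frac{- \frac{260}{3} + k^{2} - \frac{26 k}{3}}{-22} = \left(- \frac{260}{3} + k^{2} - \frac{26 k}{3}\right) \left(- \frac{1}{22}\right) = \frac{130}{33} - \frac{k^{2}}{22} + \frac{13 k}{33}$)
$32101 + D{\left(77,-81 \right)} = 32101 + \left(\frac{130}{33} - \frac{\left(-81\right)^{2}}{22} + \frac{13}{33} \left(-81\right)\right) = 32101 - \frac{21529}{66} = \frac{2097137}{66}$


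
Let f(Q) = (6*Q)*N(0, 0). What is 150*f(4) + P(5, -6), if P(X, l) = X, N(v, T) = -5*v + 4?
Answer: 14405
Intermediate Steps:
N(v, T) = 4 - 5*v
f(Q) = 24*Q (f(Q) = (6*Q)*(4 - 5*0) = (6*Q)*(4 + 0) = (6*Q)*4 = 24*Q)
150*f(4) + P(5, -6) = 150*(24*4) + 5 = 150*96 + 5 = 14400 + 5 = 14405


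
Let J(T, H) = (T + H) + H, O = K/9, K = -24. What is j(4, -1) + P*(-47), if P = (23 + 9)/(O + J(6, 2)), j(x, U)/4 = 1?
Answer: -2212/11 ≈ -201.09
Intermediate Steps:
O = -8/3 (O = -24/9 = -24*⅑ = -8/3 ≈ -2.6667)
j(x, U) = 4 (j(x, U) = 4*1 = 4)
J(T, H) = T + 2*H (J(T, H) = (H + T) + H = T + 2*H)
P = 48/11 (P = (23 + 9)/(-8/3 + (6 + 2*2)) = 32/(-8/3 + (6 + 4)) = 32/(-8/3 + 10) = 32/(22/3) = 32*(3/22) = 48/11 ≈ 4.3636)
j(4, -1) + P*(-47) = 4 + (48/11)*(-47) = 4 - 2256/11 = -2212/11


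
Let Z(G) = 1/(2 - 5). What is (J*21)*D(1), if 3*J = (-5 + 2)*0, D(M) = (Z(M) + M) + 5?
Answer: 0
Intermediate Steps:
Z(G) = -⅓ (Z(G) = 1/(-3) = -⅓)
D(M) = 14/3 + M (D(M) = (-⅓ + M) + 5 = 14/3 + M)
J = 0 (J = ((-5 + 2)*0)/3 = (-3*0)/3 = (⅓)*0 = 0)
(J*21)*D(1) = (0*21)*(14/3 + 1) = 0*(17/3) = 0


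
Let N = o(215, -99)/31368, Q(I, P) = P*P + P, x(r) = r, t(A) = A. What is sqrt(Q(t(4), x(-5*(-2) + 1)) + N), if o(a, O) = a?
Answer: sqrt(32472083022)/15684 ≈ 11.489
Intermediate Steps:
Q(I, P) = P + P**2 (Q(I, P) = P**2 + P = P + P**2)
N = 215/31368 ≈ 0.0068541
sqrt(Q(t(4), x(-5*(-2) + 1)) + N) = sqrt((-5*(-2) + 1)*(1 + (-5*(-2) + 1)) + 215/31368) = sqrt((10 + 1)*(1 + (10 + 1)) + 215/31368) = sqrt(11*(1 + 11) + 215/31368) = sqrt(11*12 + 215/31368) = sqrt(132 + 215/31368) = sqrt(4140791/31368) = sqrt(32472083022)/15684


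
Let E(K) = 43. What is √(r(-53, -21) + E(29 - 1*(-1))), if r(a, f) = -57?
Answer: I*√14 ≈ 3.7417*I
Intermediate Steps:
√(r(-53, -21) + E(29 - 1*(-1))) = √(-57 + 43) = √(-14) = I*√14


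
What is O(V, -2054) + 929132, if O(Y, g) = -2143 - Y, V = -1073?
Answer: 928062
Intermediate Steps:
O(V, -2054) + 929132 = (-2143 - 1*(-1073)) + 929132 = (-2143 + 1073) + 929132 = -1070 + 929132 = 928062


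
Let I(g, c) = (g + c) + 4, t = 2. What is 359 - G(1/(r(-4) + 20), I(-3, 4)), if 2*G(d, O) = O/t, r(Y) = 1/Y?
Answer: 1431/4 ≈ 357.75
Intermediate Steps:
r(Y) = 1/Y
I(g, c) = 4 + c + g (I(g, c) = (c + g) + 4 = 4 + c + g)
G(d, O) = O/4 (G(d, O) = (O/2)/2 = O/4)
359 - G(1/(r(-4) + 20), I(-3, 4)) = 359 - (4 + 4 - 3)/4 = 359 - 5/4 = 1431/4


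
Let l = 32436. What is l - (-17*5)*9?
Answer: 33201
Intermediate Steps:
l - (-17*5)*9 = 32436 - (-17*5)*9 = 32436 - (-85)*9 = 32436 - 1*(-765) = 32436 + 765 = 33201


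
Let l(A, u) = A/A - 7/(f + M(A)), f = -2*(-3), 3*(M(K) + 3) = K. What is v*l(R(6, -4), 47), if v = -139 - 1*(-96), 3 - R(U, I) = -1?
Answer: 344/13 ≈ 26.462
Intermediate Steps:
M(K) = -3 + K/3
f = 6
R(U, I) = 4 (R(U, I) = 3 - 1*(-1) = 3 + 1 = 4)
v = -43 (v = -139 + 96 = -43)
l(A, u) = 1 - 7/(3 + A/3) (l(A, u) = A/A - 7/(6 + (-3 + A/3)) = 1 - 7/(3 + A/3))
v*l(R(6, -4), 47) = -43*(-12 + 4)/(9 + 4) = -43*(-8)/13 = -43*(-8/13) = 344/13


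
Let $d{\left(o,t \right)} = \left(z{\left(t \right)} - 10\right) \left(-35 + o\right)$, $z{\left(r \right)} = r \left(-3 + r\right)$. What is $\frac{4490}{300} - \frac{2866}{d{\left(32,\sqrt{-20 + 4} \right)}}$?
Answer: $- \frac{6283}{410} + \frac{2866 i}{205} \approx -15.324 + 13.98 i$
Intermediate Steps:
$d{\left(o,t \right)} = \left(-35 + o\right) \left(-10 + t \left(-3 + t\right)\right)$ ($d{\left(o,t \right)} = \left(t \left(-3 + t\right) - 10\right) \left(-35 + o\right) = \left(-10 + t \left(-3 + t\right)\right) \left(-35 + o\right) = \left(-35 + o\right) \left(-10 + t \left(-3 + t\right)\right)$)
$\frac{4490}{300} - \frac{2866}{d{\left(32,\sqrt{-20 + 4} \right)}} = \frac{4490}{300} - \frac{2866}{350 - 320 - 35 \sqrt{-20 + 4} \left(-3 + \sqrt{-20 + 4}\right) + 32 \sqrt{-20 + 4} \left(-3 + \sqrt{-20 + 4}\right)} = 4490 \cdot \frac{1}{300} - \frac{2866}{350 - 320 - 35 \sqrt{-16} \left(-3 + \sqrt{-16}\right) + 32 \sqrt{-16} \left(-3 + \sqrt{-16}\right)} = \frac{449}{30} - \frac{2866}{350 - 320 - 35 \cdot 4 i \left(-3 + 4 i\right) + 32 \cdot 4 i \left(-3 + 4 i\right)} = \frac{449}{30} - \frac{2866}{350 - 320 - 140 i \left(-3 + 4 i\right) + 128 i \left(-3 + 4 i\right)} = \frac{449}{30} - \frac{2866}{30 - 12 i \left(-3 + 4 i\right)}$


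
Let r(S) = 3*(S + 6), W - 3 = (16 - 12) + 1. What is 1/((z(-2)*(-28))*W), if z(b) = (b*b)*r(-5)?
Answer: -1/2688 ≈ -0.00037202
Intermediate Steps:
W = 8 (W = 3 + ((16 - 12) + 1) = 3 + (4 + 1) = 3 + 5 = 8)
r(S) = 18 + 3*S (r(S) = 3*(6 + S) = 18 + 3*S)
z(b) = 3*b² (z(b) = (b*b)*(18 + 3*(-5)) = b²*(18 - 15) = b²*3 = 3*b²)
1/((z(-2)*(-28))*W) = 1/(((3*(-2)²)*(-28))*8) = 1/(((3*4)*(-28))*8) = 1/((12*(-28))*8) = 1/(-336*8) = 1/(-2688) = -1/2688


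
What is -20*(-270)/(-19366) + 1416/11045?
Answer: -16110372/106948735 ≈ -0.15064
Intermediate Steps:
-20*(-270)/(-19366) + 1416/11045 = 5400*(-1/19366) + 1416*(1/11045) = -2700/9683 + 1416/11045 = -16110372/106948735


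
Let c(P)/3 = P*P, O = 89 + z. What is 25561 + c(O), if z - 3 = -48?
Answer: 31369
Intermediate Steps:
z = -45 (z = 3 - 48 = -45)
O = 44 (O = 89 - 45 = 44)
c(P) = 3*P² (c(P) = 3*(P*P) = 3*P²)
25561 + c(O) = 25561 + 3*44² = 25561 + 3*1936 = 25561 + 5808 = 31369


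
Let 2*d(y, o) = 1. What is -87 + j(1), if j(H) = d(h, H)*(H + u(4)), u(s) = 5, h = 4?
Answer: -84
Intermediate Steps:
d(y, o) = 1/2 (d(y, o) = (1/2)*1 = 1/2)
j(H) = 5/2 + H/2 (j(H) = (H + 5)/2 = (5 + H)/2 = 5/2 + H/2)
-87 + j(1) = -87 + (5/2 + (1/2)*1) = -87 + (5/2 + 1/2) = -87 + 3 = -84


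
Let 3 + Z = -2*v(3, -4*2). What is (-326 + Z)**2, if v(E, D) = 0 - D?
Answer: 119025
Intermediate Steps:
v(E, D) = -D
Z = -19 (Z = -3 - (-2)*(-4*2) = -3 - (-2)*(-8) = -3 - 2*8 = -3 - 16 = -19)
(-326 + Z)**2 = (-326 - 19)**2 = (-345)**2 = 119025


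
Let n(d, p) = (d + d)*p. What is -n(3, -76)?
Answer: 456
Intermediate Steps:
n(d, p) = 2*d*p (n(d, p) = (2*d)*p = 2*d*p)
-n(3, -76) = -2*3*(-76) = -1*(-456) = 456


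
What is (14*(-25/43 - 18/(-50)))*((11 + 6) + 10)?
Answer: -89964/1075 ≈ -83.688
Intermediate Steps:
(14*(-25/43 - 18/(-50)))*((11 + 6) + 10) = (14*(-25*1/43 - 18*(-1/50)))*(17 + 10) = (14*(-25/43 + 9/25))*27 = (14*(-238/1075))*27 = -3332/1075*27 = -89964/1075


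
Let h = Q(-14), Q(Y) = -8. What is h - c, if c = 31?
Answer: -39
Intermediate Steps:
h = -8
h - c = -8 - 1*31 = -8 - 31 = -39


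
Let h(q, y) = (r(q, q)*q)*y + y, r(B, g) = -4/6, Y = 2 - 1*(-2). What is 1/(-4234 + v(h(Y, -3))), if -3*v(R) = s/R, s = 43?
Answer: -15/63553 ≈ -0.00023602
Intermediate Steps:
Y = 4 (Y = 2 + 2 = 4)
r(B, g) = -2/3 (r(B, g) = -4*1/6 = -2/3)
h(q, y) = y - 2*q*y/3 (h(q, y) = (-2*q/3)*y + y = -2*q*y/3 + y = y - 2*q*y/3)
v(R) = -43/(3*R)
1/(-4234 + v(h(Y, -3))) = 1/(-4234 - 43*(-1/(3 - 2*4))/3) = 1/(-4234 - 43*(-1/(3 - 8))/3) = 1/(-4234 - 43/(3*((1/3)*(-3)*(-5)))) = 1/(-4234 - 43/3/5) = 1/(-4234 - 43/3*1/5) = 1/(-4234 - 43/15) = 1/(-63553/15) = -15/63553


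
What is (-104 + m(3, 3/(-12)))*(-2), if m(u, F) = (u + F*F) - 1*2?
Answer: 1647/8 ≈ 205.88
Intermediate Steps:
m(u, F) = -2 + u + F**2 (m(u, F) = (u + F**2) - 2 = -2 + u + F**2)
(-104 + m(3, 3/(-12)))*(-2) = (-104 + (-2 + 3 + (3/(-12))**2))*(-2) = (-104 + (-2 + 3 + (3*(-1/12))**2))*(-2) = (-104 + (-2 + 3 + (-1/4)**2))*(-2) = (-104 + (-2 + 3 + 1/16))*(-2) = (-104 + 17/16)*(-2) = -1647/16*(-2) = 1647/8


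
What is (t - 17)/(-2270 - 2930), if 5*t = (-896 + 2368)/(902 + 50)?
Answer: 9931/3094000 ≈ 0.0032098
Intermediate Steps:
t = 184/595 (t = ((-896 + 2368)/(902 + 50))/5 = (1472/952)/5 = (1472*(1/952))/5 = (⅕)*(184/119) = 184/595 ≈ 0.30924)
(t - 17)/(-2270 - 2930) = (184/595 - 17)/(-2270 - 2930) = -9931/595/(-5200) = -9931/595*(-1/5200) = 9931/3094000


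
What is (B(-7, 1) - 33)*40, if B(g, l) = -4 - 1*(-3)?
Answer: -1360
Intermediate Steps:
B(g, l) = -1 (B(g, l) = -4 + 3 = -1)
(B(-7, 1) - 33)*40 = (-1 - 33)*40 = -34*40 = -1360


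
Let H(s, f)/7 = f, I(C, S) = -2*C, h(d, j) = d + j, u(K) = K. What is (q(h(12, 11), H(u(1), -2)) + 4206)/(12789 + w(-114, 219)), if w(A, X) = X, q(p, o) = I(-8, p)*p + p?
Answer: 4597/13008 ≈ 0.35340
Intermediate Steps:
H(s, f) = 7*f
q(p, o) = 17*p (q(p, o) = (-2*(-8))*p + p = 16*p + p = 17*p)
(q(h(12, 11), H(u(1), -2)) + 4206)/(12789 + w(-114, 219)) = (17*(12 + 11) + 4206)/(12789 + 219) = (17*23 + 4206)/13008 = (391 + 4206)*(1/13008) = 4597*(1/13008) = 4597/13008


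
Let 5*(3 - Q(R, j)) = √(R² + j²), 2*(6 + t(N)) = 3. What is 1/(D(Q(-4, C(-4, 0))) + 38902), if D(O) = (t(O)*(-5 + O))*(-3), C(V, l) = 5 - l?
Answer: 3887500/151126532611 + 270*√41/151126532611 ≈ 2.5735e-5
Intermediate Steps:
t(N) = -9/2 (t(N) = -6 + (½)*3 = -6 + 3/2 = -9/2)
Q(R, j) = 3 - √(R² + j²)/5
D(O) = -135/2 + 27*O/2 (D(O) = -9*(-5 + O)/2*(-3) = (45/2 - 9*O/2)*(-3) = -135/2 + 27*O/2)
1/(D(Q(-4, C(-4, 0))) + 38902) = 1/((-135/2 + 27*(3 - √((-4)² + (5 - 1*0)²)/5)/2) + 38902) = 1/((-135/2 + 27*(3 - √(16 + (5 + 0)²)/5)/2) + 38902) = 1/((-135/2 + 27*(3 - √(16 + 5²)/5)/2) + 38902) = 1/((-135/2 + 27*(3 - √(16 + 25)/5)/2) + 38902) = 1/((-135/2 + 27*(3 - √41/5)/2) + 38902) = 1/((-135/2 + (81/2 - 27*√41/10)) + 38902) = 1/((-27 - 27*√41/10) + 38902) = 1/(38875 - 27*√41/10)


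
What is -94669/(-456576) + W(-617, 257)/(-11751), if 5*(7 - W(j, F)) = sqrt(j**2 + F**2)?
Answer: 3006123/14539904 + sqrt(446738)/58755 ≈ 0.21813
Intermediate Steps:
W(j, F) = 7 - sqrt(F**2 + j**2)/5 (W(j, F) = 7 - sqrt(j**2 + F**2)/5 = 7 - sqrt(F**2 + j**2)/5)
-94669/(-456576) + W(-617, 257)/(-11751) = -94669/(-456576) + (7 - sqrt(257**2 + (-617)**2)/5)/(-11751) = -94669*(-1/456576) + (7 - sqrt(66049 + 380689)/5)*(-1/11751) = 2309/11136 + (7 - sqrt(446738)/5)*(-1/11751) = 2309/11136 + (-7/11751 + sqrt(446738)/58755) = 3006123/14539904 + sqrt(446738)/58755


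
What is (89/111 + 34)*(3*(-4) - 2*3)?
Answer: -23178/37 ≈ -626.43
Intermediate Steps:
(89/111 + 34)*(3*(-4) - 2*3) = (89*(1/111) + 34)*(-12 - 6) = (89/111 + 34)*(-18) = (3863/111)*(-18) = -23178/37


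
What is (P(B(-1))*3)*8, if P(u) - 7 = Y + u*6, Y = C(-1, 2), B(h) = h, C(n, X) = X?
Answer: 72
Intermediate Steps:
Y = 2
P(u) = 9 + 6*u (P(u) = 7 + (2 + u*6) = 7 + (2 + 6*u) = 9 + 6*u)
(P(B(-1))*3)*8 = ((9 + 6*(-1))*3)*8 = ((9 - 6)*3)*8 = (3*3)*8 = 9*8 = 72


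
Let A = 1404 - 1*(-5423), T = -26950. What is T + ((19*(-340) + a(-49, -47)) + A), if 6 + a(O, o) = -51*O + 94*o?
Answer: -28508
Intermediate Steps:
a(O, o) = -6 - 51*O + 94*o (a(O, o) = -6 + (-51*O + 94*o) = -6 - 51*O + 94*o)
A = 6827 (A = 1404 + 5423 = 6827)
T + ((19*(-340) + a(-49, -47)) + A) = -26950 + ((19*(-340) + (-6 - 51*(-49) + 94*(-47))) + 6827) = -26950 + ((-6460 + (-6 + 2499 - 4418)) + 6827) = -26950 + ((-6460 - 1925) + 6827) = -26950 + (-8385 + 6827) = -26950 - 1558 = -28508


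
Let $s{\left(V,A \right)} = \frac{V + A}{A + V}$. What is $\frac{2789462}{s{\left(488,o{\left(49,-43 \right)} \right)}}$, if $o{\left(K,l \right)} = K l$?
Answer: $2789462$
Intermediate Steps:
$s{\left(V,A \right)} = 1$ ($s{\left(V,A \right)} = \frac{A + V}{A + V} = 1$)
$\frac{2789462}{s{\left(488,o{\left(49,-43 \right)} \right)}} = \frac{2789462}{1} = 2789462 \cdot 1 = 2789462$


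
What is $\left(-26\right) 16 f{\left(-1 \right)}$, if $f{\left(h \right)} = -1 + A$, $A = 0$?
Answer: $416$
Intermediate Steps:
$f{\left(h \right)} = -1$ ($f{\left(h \right)} = -1 + 0 = -1$)
$\left(-26\right) 16 f{\left(-1 \right)} = \left(-26\right) 16 \left(-1\right) = \left(-416\right) \left(-1\right) = 416$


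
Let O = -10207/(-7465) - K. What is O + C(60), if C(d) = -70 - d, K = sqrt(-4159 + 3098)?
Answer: -960243/7465 - I*sqrt(1061) ≈ -128.63 - 32.573*I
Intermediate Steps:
K = I*sqrt(1061) (K = sqrt(-1061) = I*sqrt(1061) ≈ 32.573*I)
O = 10207/7465 - I*sqrt(1061) (O = -10207/(-7465) - I*sqrt(1061) = -10207*(-1/7465) - I*sqrt(1061) = 10207/7465 - I*sqrt(1061) ≈ 1.3673 - 32.573*I)
O + C(60) = (10207/7465 - I*sqrt(1061)) + (-70 - 1*60) = (10207/7465 - I*sqrt(1061)) + (-70 - 60) = (10207/7465 - I*sqrt(1061)) - 130 = -960243/7465 - I*sqrt(1061)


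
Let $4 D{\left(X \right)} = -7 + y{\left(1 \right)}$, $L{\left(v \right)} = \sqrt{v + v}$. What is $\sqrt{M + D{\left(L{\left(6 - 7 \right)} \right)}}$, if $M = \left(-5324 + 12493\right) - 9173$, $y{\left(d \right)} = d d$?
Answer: $\frac{i \sqrt{8022}}{2} \approx 44.783 i$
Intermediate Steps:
$y{\left(d \right)} = d^{2}$
$L{\left(v \right)} = \sqrt{2} \sqrt{v}$ ($L{\left(v \right)} = \sqrt{2 v} = \sqrt{2} \sqrt{v}$)
$M = -2004$ ($M = 7169 - 9173 = -2004$)
$D{\left(X \right)} = - \frac{3}{2}$ ($D{\left(X \right)} = \frac{-7 + 1^{2}}{4} = \frac{-7 + 1}{4} = \frac{1}{4} \left(-6\right) = - \frac{3}{2}$)
$\sqrt{M + D{\left(L{\left(6 - 7 \right)} \right)}} = \sqrt{-2004 - \frac{3}{2}} = \sqrt{- \frac{4011}{2}} = \frac{i \sqrt{8022}}{2}$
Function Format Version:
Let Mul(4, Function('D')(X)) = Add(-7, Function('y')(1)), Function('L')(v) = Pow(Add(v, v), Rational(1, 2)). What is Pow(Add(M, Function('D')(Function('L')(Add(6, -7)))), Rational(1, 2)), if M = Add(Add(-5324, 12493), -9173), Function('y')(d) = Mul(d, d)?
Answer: Mul(Rational(1, 2), I, Pow(8022, Rational(1, 2))) ≈ Mul(44.783, I)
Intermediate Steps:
Function('y')(d) = Pow(d, 2)
Function('L')(v) = Mul(Pow(2, Rational(1, 2)), Pow(v, Rational(1, 2))) (Function('L')(v) = Pow(Mul(2, v), Rational(1, 2)) = Mul(Pow(2, Rational(1, 2)), Pow(v, Rational(1, 2))))
M = -2004 (M = Add(7169, -9173) = -2004)
Function('D')(X) = Rational(-3, 2) (Function('D')(X) = Mul(Rational(1, 4), Add(-7, Pow(1, 2))) = Mul(Rational(1, 4), Add(-7, 1)) = Mul(Rational(1, 4), -6) = Rational(-3, 2))
Pow(Add(M, Function('D')(Function('L')(Add(6, -7)))), Rational(1, 2)) = Pow(Add(-2004, Rational(-3, 2)), Rational(1, 2)) = Pow(Rational(-4011, 2), Rational(1, 2)) = Mul(Rational(1, 2), I, Pow(8022, Rational(1, 2)))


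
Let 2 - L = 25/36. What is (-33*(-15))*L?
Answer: 2585/4 ≈ 646.25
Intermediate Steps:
L = 47/36 (L = 2 - 25/36 = 47/36 ≈ 1.3056)
(-33*(-15))*L = -33*(-15)*(47/36) = 495*(47/36) = 2585/4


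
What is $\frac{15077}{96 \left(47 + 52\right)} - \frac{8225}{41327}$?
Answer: $\frac{49537889}{35706528} \approx 1.3874$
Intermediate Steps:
$\frac{15077}{96 \left(47 + 52\right)} - \frac{8225}{41327} = \frac{15077}{96 \cdot 99} - \frac{8225}{41327} = \frac{15077}{9504} - \frac{8225}{41327} = \frac{49537889}{35706528}$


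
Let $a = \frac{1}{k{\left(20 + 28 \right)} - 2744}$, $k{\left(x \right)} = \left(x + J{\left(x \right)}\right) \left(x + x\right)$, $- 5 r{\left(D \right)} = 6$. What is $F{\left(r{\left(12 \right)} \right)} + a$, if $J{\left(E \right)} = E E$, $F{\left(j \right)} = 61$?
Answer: $\frac{13605929}{223048} \approx 61.0$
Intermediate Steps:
$r{\left(D \right)} = - \frac{6}{5}$ ($r{\left(D \right)} = \left(- \frac{1}{5}\right) 6 = - \frac{6}{5}$)
$J{\left(E \right)} = E^{2}$
$k{\left(x \right)} = 2 x \left(x + x^{2}\right)$ ($k{\left(x \right)} = \left(x + x^{2}\right) \left(x + x\right) = \left(x + x^{2}\right) 2 x = 2 x \left(x + x^{2}\right)$)
$a = \frac{1}{223048}$ ($a = \frac{1}{2 \left(20 + 28\right)^{2} \left(1 + \left(20 + 28\right)\right) - 2744} = \frac{1}{2 \cdot 48^{2} \left(1 + 48\right) - 2744} = \frac{1}{2 \cdot 2304 \cdot 49 - 2744} = \frac{1}{225792 - 2744} = \frac{1}{223048} \approx 4.4833 \cdot 10^{-6}$)
$F{\left(r{\left(12 \right)} \right)} + a = 61 + \frac{1}{223048} = \frac{13605929}{223048}$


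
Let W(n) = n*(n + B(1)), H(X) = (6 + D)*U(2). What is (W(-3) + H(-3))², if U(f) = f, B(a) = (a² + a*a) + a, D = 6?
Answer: 576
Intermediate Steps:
B(a) = a + 2*a² (B(a) = (a² + a²) + a = 2*a² + a = a + 2*a²)
H(X) = 24 (H(X) = (6 + 6)*2 = 12*2 = 24)
W(n) = n*(3 + n) (W(n) = n*(n + 1*(1 + 2*1)) = n*(n + 1*(1 + 2)) = n*(n + 1*3) = n*(n + 3) = n*(3 + n))
(W(-3) + H(-3))² = (-3*(3 - 3) + 24)² = (-3*0 + 24)² = (0 + 24)² = 24² = 576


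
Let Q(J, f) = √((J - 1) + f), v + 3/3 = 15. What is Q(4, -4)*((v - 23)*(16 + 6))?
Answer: -198*I ≈ -198.0*I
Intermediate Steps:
v = 14 (v = -1 + 15 = 14)
Q(J, f) = √(-1 + J + f) (Q(J, f) = √((-1 + J) + f) = √(-1 + J + f))
Q(4, -4)*((v - 23)*(16 + 6)) = √(-1 + 4 - 4)*((14 - 23)*(16 + 6)) = √(-1)*(-9*22) = I*(-198) = -198*I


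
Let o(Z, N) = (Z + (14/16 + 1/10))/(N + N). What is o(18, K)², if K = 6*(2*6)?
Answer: 64009/3686400 ≈ 0.017364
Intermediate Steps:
K = 72 (K = 6*12 = 72)
o(Z, N) = (39/40 + Z)/(2*N) (o(Z, N) = (Z + (14*(1/16) + 1*(⅒)))/((2*N)) = (Z + (7/8 + ⅒))*(1/(2*N)) = (Z + 39/40)*(1/(2*N)) = (39/40 + Z)*(1/(2*N)) = (39/40 + Z)/(2*N))
o(18, K)² = ((1/80)*(39 + 40*18)/72)² = ((1/80)*(1/72)*(39 + 720))² = ((1/80)*(1/72)*759)² = (253/1920)² = 64009/3686400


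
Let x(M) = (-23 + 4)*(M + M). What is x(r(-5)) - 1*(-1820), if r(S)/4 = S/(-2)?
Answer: 1440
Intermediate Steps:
r(S) = -2*S (r(S) = 4*(S/(-2)) = 4*(S*(-1/2)) = 4*(-S/2) = -2*S)
x(M) = -38*M
x(r(-5)) - 1*(-1820) = -(-76)*(-5) - 1*(-1820) = -38*10 + 1820 = -380 + 1820 = 1440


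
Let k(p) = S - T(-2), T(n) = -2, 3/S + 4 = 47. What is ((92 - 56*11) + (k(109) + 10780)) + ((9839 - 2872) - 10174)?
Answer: 303196/43 ≈ 7051.1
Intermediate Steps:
S = 3/43 (S = 3/(-4 + 47) = 3/43 ≈ 0.069767)
k(p) = 89/43 (k(p) = 3/43 - 1*(-2) = 3/43 + 2 = 89/43)
((92 - 56*11) + (k(109) + 10780)) + ((9839 - 2872) - 10174) = ((92 - 56*11) + (89/43 + 10780)) + ((9839 - 2872) - 10174) = ((92 - 616) + 463629/43) + (6967 - 10174) = (-524 + 463629/43) - 3207 = 441097/43 - 3207 = 303196/43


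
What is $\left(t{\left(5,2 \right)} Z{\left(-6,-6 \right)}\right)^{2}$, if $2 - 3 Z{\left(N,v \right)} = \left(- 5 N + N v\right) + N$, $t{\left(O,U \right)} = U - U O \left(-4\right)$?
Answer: $659344$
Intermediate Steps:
$t{\left(O,U \right)} = U + 4 O U$ ($t{\left(O,U \right)} = U - O U \left(-4\right) = U - - 4 O U = U + 4 O U$)
$Z{\left(N,v \right)} = \frac{2}{3} + \frac{4 N}{3} - \frac{N v}{3}$ ($Z{\left(N,v \right)} = \frac{2}{3} - \frac{\left(- 5 N + N v\right) + N}{3} = \frac{2}{3} - \frac{- 4 N + N v}{3} = \frac{2}{3} - \left(- \frac{4 N}{3} + \frac{N v}{3}\right) = \frac{2}{3} + \frac{4 N}{3} - \frac{N v}{3}$)
$\left(t{\left(5,2 \right)} Z{\left(-6,-6 \right)}\right)^{2} = \left(2 \left(1 + 4 \cdot 5\right) \left(\frac{2}{3} + \frac{4}{3} \left(-6\right) - \left(-2\right) \left(-6\right)\right)\right)^{2} = \left(2 \left(1 + 20\right) \left(\frac{2}{3} - 8 - 12\right)\right)^{2} = \left(2 \cdot 21 \left(- \frac{58}{3}\right)\right)^{2} = \left(42 \left(- \frac{58}{3}\right)\right)^{2} = \left(-812\right)^{2} = 659344$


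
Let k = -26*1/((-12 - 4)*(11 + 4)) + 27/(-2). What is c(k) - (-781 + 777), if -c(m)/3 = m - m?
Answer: 4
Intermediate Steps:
k = -1607/120 (k = -26/((-16*15)) + 27*(-½) = -26/(-240) - 27/2 = -26*(-1/240) - 27/2 = 13/120 - 27/2 = -1607/120 ≈ -13.392)
c(m) = 0 (c(m) = -3*(m - m) = -3*0 = 0)
c(k) - (-781 + 777) = 0 - (-781 + 777) = 0 - 1*(-4) = 0 + 4 = 4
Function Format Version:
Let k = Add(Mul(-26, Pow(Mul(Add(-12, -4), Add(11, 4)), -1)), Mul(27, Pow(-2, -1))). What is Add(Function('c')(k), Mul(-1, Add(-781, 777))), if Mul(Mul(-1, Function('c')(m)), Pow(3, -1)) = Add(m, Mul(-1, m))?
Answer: 4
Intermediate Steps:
k = Rational(-1607, 120) (k = Add(Mul(-26, Pow(Mul(-16, 15), -1)), Mul(27, Rational(-1, 2))) = Add(Mul(-26, Pow(-240, -1)), Rational(-27, 2)) = Add(Mul(-26, Rational(-1, 240)), Rational(-27, 2)) = Add(Rational(13, 120), Rational(-27, 2)) = Rational(-1607, 120) ≈ -13.392)
Function('c')(m) = 0 (Function('c')(m) = Mul(-3, Add(m, Mul(-1, m))) = Mul(-3, 0) = 0)
Add(Function('c')(k), Mul(-1, Add(-781, 777))) = Add(0, Mul(-1, Add(-781, 777))) = Add(0, Mul(-1, -4)) = Add(0, 4) = 4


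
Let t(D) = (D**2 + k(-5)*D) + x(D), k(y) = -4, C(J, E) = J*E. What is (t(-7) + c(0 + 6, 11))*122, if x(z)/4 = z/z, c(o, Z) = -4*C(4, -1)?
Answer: 11834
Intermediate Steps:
C(J, E) = E*J
c(o, Z) = 16 (c(o, Z) = -(-4)*4 = -4*(-4) = 16)
x(z) = 4 (x(z) = 4*(z/z) = 4*1 = 4)
t(D) = 4 + D**2 - 4*D (t(D) = (D**2 - 4*D) + 4 = 4 + D**2 - 4*D)
(t(-7) + c(0 + 6, 11))*122 = ((4 + (-7)**2 - 4*(-7)) + 16)*122 = ((4 + 49 + 28) + 16)*122 = (81 + 16)*122 = 97*122 = 11834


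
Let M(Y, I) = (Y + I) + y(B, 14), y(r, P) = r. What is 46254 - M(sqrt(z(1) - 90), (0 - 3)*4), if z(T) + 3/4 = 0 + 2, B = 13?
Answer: 46253 - I*sqrt(355)/2 ≈ 46253.0 - 9.4207*I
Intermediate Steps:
z(T) = 5/4 (z(T) = -3/4 + (0 + 2) = -3/4 + 2 = 5/4)
M(Y, I) = 13 + I + Y (M(Y, I) = (Y + I) + 13 = (I + Y) + 13 = 13 + I + Y)
46254 - M(sqrt(z(1) - 90), (0 - 3)*4) = 46254 - (13 + (0 - 3)*4 + sqrt(5/4 - 90)) = 46254 - (13 - 3*4 + sqrt(-355/4)) = 46254 - (13 - 12 + I*sqrt(355)/2) = 46254 - (1 + I*sqrt(355)/2) = 46254 + (-1 - I*sqrt(355)/2) = 46253 - I*sqrt(355)/2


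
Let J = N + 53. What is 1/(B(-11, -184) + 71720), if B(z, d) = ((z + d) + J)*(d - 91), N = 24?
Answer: 1/104170 ≈ 9.5997e-6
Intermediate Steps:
J = 77 (J = 24 + 53 = 77)
B(z, d) = (-91 + d)*(77 + d + z) (B(z, d) = ((z + d) + 77)*(d - 91) = ((d + z) + 77)*(-91 + d) = (77 + d + z)*(-91 + d) = (-91 + d)*(77 + d + z))
1/(B(-11, -184) + 71720) = 1/((-7007 + (-184)² - 91*(-11) - 14*(-184) - 184*(-11)) + 71720) = 1/((-7007 + 33856 + 1001 + 2576 + 2024) + 71720) = 1/(32450 + 71720) = 1/104170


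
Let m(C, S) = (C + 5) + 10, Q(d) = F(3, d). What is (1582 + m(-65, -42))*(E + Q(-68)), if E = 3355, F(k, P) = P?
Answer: 5035684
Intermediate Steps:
Q(d) = d
m(C, S) = 15 + C (m(C, S) = (5 + C) + 10 = 15 + C)
(1582 + m(-65, -42))*(E + Q(-68)) = (1582 + (15 - 65))*(3355 - 68) = (1582 - 50)*3287 = 1532*3287 = 5035684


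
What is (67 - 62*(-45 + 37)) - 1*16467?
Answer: -15904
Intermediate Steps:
(67 - 62*(-45 + 37)) - 1*16467 = (67 - 62*(-8)) - 16467 = (67 + 496) - 16467 = 563 - 16467 = -15904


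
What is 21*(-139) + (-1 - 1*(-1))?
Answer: -2919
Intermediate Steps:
21*(-139) + (-1 - 1*(-1)) = -2919 + (-1 + 1) = -2919 + 0 = -2919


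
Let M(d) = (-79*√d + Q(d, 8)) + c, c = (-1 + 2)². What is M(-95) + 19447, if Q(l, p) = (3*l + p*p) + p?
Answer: 19235 - 79*I*√95 ≈ 19235.0 - 770.0*I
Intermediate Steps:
c = 1 (c = 1² = 1)
Q(l, p) = p + p² + 3*l (Q(l, p) = (3*l + p²) + p = (p² + 3*l) + p = p + p² + 3*l)
M(d) = 73 - 79*√d + 3*d (M(d) = (-79*√d + (8 + 8² + 3*d)) + 1 = (-79*√d + (8 + 64 + 3*d)) + 1 = (-79*√d + (72 + 3*d)) + 1 = (72 - 79*√d + 3*d) + 1 = 73 - 79*√d + 3*d)
M(-95) + 19447 = (73 - 79*I*√95 + 3*(-95)) + 19447 = (73 - 79*I*√95 - 285) + 19447 = (-212 - 79*I*√95) + 19447 = 19235 - 79*I*√95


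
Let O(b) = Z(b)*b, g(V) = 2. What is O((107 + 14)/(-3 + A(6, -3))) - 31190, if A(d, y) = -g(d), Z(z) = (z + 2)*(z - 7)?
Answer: -5993986/125 ≈ -47952.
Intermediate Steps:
Z(z) = (-7 + z)*(2 + z) (Z(z) = (2 + z)*(-7 + z) = (-7 + z)*(2 + z))
A(d, y) = -2 (A(d, y) = -1*2 = -2)
O(b) = b*(-14 + b**2 - 5*b) (O(b) = (-14 + b**2 - 5*b)*b = b*(-14 + b**2 - 5*b))
O((107 + 14)/(-3 + A(6, -3))) - 31190 = ((107 + 14)/(-3 - 2))*(-14 + ((107 + 14)/(-3 - 2))**2 - 5*(107 + 14)/(-3 - 2)) - 31190 = (121/(-5))*(-14 + (121/(-5))**2 - 605/(-5)) - 31190 = (121*(-1/5))*(-14 + (121*(-1/5))**2 - 605*(-1)/5) - 31190 = -121*(-14 + (-121/5)**2 - 5*(-121/5))/5 - 31190 = -121*(-14 + 14641/25 + 121)/5 - 31190 = -121/5*17316/25 - 31190 = -2095236/125 - 31190 = -5993986/125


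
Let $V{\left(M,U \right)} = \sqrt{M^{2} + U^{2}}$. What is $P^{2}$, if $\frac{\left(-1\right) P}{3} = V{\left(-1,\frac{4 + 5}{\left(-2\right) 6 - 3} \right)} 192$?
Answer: $\frac{11280384}{25} \approx 4.5122 \cdot 10^{5}$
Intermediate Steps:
$P = - \frac{576 \sqrt{34}}{5}$ ($P = - 3 \sqrt{\left(-1\right)^{2} + \left(\frac{4 + 5}{\left(-2\right) 6 - 3}\right)^{2}} \cdot 192 = - 3 \sqrt{1 + \left(\frac{9}{-12 - 3}\right)^{2}} \cdot 192 = - 3 \sqrt{1 + \left(\frac{9}{-15}\right)^{2}} \cdot 192 = - 3 \sqrt{1 + \left(9 \left(- \frac{1}{15}\right)\right)^{2}} \cdot 192 = - 3 \sqrt{1 + \left(- \frac{3}{5}\right)^{2}} \cdot 192 = - 3 \sqrt{1 + \frac{9}{25}} \cdot 192 = - 3 \sqrt{\frac{34}{25}} \cdot 192 = - 3 \frac{\sqrt{34}}{5} \cdot 192 = - 3 \frac{192 \sqrt{34}}{5} = - \frac{576 \sqrt{34}}{5} \approx -671.73$)
$P^{2} = \left(- \frac{576 \sqrt{34}}{5}\right)^{2} = \frac{11280384}{25}$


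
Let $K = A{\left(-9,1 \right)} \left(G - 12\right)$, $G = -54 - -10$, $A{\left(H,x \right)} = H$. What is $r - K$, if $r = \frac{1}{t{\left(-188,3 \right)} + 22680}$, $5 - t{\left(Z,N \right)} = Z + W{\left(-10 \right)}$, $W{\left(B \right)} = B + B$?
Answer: $- \frac{11538071}{22893} \approx -504.0$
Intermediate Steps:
$W{\left(B \right)} = 2 B$
$t{\left(Z,N \right)} = 25 - Z$ ($t{\left(Z,N \right)} = 5 - \left(Z + 2 \left(-10\right)\right) = 5 - \left(Z - 20\right) = 5 - \left(-20 + Z\right) = 25 - Z$)
$G = -44$ ($G = -54 + 10 = -44$)
$K = 504$ ($K = - 9 \left(-44 - 12\right) = \left(-9\right) \left(-56\right) = 504$)
$r = \frac{1}{22893}$ ($r = \frac{1}{\left(25 - -188\right) + 22680} = \frac{1}{\left(25 + 188\right) + 22680} = \frac{1}{213 + 22680} = \frac{1}{22893} \approx 4.3681 \cdot 10^{-5}$)
$r - K = \frac{1}{22893} - 504 = - \frac{11538071}{22893}$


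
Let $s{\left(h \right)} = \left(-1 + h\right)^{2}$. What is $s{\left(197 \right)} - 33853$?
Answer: $4563$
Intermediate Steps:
$s{\left(197 \right)} - 33853 = \left(-1 + 197\right)^{2} - 33853 = 196^{2} - 33853 = 38416 - 33853 = 4563$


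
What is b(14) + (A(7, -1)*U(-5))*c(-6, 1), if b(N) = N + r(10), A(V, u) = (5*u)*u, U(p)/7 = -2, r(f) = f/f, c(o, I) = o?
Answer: 435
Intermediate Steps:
r(f) = 1
U(p) = -14 (U(p) = 7*(-2) = -14)
A(V, u) = 5*u**2
b(N) = 1 + N (b(N) = N + 1 = 1 + N)
b(14) + (A(7, -1)*U(-5))*c(-6, 1) = (1 + 14) + ((5*(-1)**2)*(-14))*(-6) = 15 + ((5*1)*(-14))*(-6) = 15 + (5*(-14))*(-6) = 15 - 70*(-6) = 15 + 420 = 435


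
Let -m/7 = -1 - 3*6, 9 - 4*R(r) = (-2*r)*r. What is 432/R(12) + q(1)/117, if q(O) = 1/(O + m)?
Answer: 1003403/172458 ≈ 5.8182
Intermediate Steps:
R(r) = 9/4 + r**2/2 (R(r) = 9/4 - (-2*r)*r/4 = 9/4 - (-1)*r**2/2 = 9/4 + r**2/2)
m = 133 (m = -7*(-1 - 3*6) = -7*(-1 - 18) = -7*(-19) = 133)
q(O) = 1/(133 + O) (q(O) = 1/(O + 133) = 1/(133 + O))
432/R(12) + q(1)/117 = 432/(9/4 + (1/2)*12**2) + 1/((133 + 1)*117) = 432/(9/4 + (1/2)*144) + (1/117)/134 = 432/(9/4 + 72) + (1/134)*(1/117) = 432/(297/4) + 1/15678 = 432*(4/297) + 1/15678 = 64/11 + 1/15678 = 1003403/172458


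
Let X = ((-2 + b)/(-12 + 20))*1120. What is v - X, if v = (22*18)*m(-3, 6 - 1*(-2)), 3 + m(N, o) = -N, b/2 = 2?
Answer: -280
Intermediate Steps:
b = 4 (b = 2*2 = 4)
m(N, o) = -3 - N
v = 0 (v = (22*18)*(-3 - 1*(-3)) = 396*(-3 + 3) = 396*0 = 0)
X = 280 (X = ((-2 + 4)/(-12 + 20))*1120 = (2/8)*1120 = (2*(⅛))*1120 = (¼)*1120 = 280)
v - X = 0 - 1*280 = 0 - 280 = -280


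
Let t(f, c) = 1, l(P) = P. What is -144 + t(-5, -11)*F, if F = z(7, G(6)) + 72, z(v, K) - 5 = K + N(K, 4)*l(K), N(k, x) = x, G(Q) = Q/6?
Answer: -62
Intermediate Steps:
G(Q) = Q/6 (G(Q) = Q*(⅙) = Q/6)
z(v, K) = 5 + 5*K (z(v, K) = 5 + (K + 4*K) = 5 + 5*K)
F = 82 (F = (5 + 5*((⅙)*6)) + 72 = (5 + 5*1) + 72 = (5 + 5) + 72 = 10 + 72 = 82)
-144 + t(-5, -11)*F = -144 + 1*82 = -144 + 82 = -62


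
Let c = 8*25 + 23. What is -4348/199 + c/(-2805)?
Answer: -12240517/558195 ≈ -21.929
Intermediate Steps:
c = 223 (c = 200 + 23 = 223)
-4348/199 + c/(-2805) = -4348/199 + 223/(-2805) = -4348*1/199 + 223*(-1/2805) = -4348/199 - 223/2805 = -12240517/558195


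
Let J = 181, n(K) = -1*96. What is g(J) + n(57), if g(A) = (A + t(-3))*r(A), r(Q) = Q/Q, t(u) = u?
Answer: 82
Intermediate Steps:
r(Q) = 1
n(K) = -96
g(A) = -3 + A (g(A) = (A - 3)*1 = (-3 + A)*1 = -3 + A)
g(J) + n(57) = (-3 + 181) - 96 = 178 - 96 = 82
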